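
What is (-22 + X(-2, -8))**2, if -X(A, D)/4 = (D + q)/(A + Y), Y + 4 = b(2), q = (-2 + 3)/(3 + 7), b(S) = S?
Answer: 89401/100 ≈ 894.01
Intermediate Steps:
q = 1/10 ≈ 0.10000
Y = -2 (Y = -4 + 2 = -2)
X(A, D) = -4*(1/10 + D)/(-2 + A) (X(A, D) = -4*(D + 1/10)/(A - 2) = -4*(1/10 + D)/(-2 + A))
(-22 + X(-2, -8))**2 = (-22 + 2*(-1 - 10*(-8))/(5*(-2 - 2)))**2 = (-22 + (2/5)*(-1 + 80)/(-4))**2 = (-22 + (2/5)*(-1/4)*79)**2 = (-22 - 79/10)**2 = (-299/10)**2 = 89401/100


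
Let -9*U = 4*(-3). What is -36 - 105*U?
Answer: -176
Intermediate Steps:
U = 4/3 (U = -4*(-3)/9 = -1/9*(-12) = 4/3 ≈ 1.3333)
-36 - 105*U = -36 - 105*4/3 = -36 - 140 = -176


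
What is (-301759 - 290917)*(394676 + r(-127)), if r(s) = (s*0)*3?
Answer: -233914992976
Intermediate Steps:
r(s) = 0 (r(s) = 0*3 = 0)
(-301759 - 290917)*(394676 + r(-127)) = (-301759 - 290917)*(394676 + 0) = -592676*394676 = -233914992976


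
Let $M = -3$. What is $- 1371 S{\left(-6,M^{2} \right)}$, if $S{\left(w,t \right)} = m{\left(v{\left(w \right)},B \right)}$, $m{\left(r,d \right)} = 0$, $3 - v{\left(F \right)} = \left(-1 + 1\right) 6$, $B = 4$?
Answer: $0$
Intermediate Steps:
$v{\left(F \right)} = 3$ ($v{\left(F \right)} = 3 - \left(-1 + 1\right) 6 = 3 - 0 \cdot 6 = 3 - 0 = 3 + 0 = 3$)
$S{\left(w,t \right)} = 0$
$- 1371 S{\left(-6,M^{2} \right)} = \left(-1371\right) 0 = 0$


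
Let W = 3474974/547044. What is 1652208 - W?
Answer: 451913499089/273522 ≈ 1.6522e+6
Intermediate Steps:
W = 1737487/273522 (W = 3474974*(1/547044) = 1737487/273522 ≈ 6.3523)
1652208 - W = 1652208 - 1*1737487/273522 = 1652208 - 1737487/273522 = 451913499089/273522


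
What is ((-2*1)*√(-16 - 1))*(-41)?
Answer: 82*I*√17 ≈ 338.09*I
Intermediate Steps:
((-2*1)*√(-16 - 1))*(-41) = -2*I*√17*(-41) = 82*I*√17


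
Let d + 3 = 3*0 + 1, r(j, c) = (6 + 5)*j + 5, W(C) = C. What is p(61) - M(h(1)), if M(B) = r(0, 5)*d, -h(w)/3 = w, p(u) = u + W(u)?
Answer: 132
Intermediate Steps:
r(j, c) = 5 + 11*j (r(j, c) = 11*j + 5 = 5 + 11*j)
p(u) = 2*u (p(u) = u + u = 2*u)
h(w) = -3*w
d = -2 (d = -3 + (3*0 + 1) = -3 + (0 + 1) = -3 + 1 = -2)
M(B) = -10 (M(B) = (5 + 11*0)*(-2) = (5 + 0)*(-2) = 5*(-2) = -10)
p(61) - M(h(1)) = 2*61 - 1*(-10) = 122 + 10 = 132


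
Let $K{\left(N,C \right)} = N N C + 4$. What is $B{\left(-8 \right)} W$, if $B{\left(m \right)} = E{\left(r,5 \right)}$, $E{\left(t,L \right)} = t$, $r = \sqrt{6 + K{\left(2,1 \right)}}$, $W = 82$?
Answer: $82 \sqrt{14} \approx 306.82$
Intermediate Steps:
$K{\left(N,C \right)} = 4 + C N^{2}$ ($K{\left(N,C \right)} = N^{2} C + 4 = C N^{2} + 4 = 4 + C N^{2}$)
$r = \sqrt{14}$ ($r = \sqrt{6 + \left(4 + 1 \cdot 2^{2}\right)} = \sqrt{6 + \left(4 + 1 \cdot 4\right)} = \sqrt{6 + \left(4 + 4\right)} = \sqrt{6 + 8} = \sqrt{14} \approx 3.7417$)
$B{\left(m \right)} = \sqrt{14}$
$B{\left(-8 \right)} W = \sqrt{14} \cdot 82 = 82 \sqrt{14}$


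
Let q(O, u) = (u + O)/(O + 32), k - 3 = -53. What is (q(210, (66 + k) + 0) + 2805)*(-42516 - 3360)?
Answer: -15575727768/121 ≈ -1.2872e+8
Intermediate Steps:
k = -50 (k = 3 - 53 = -50)
q(O, u) = (O + u)/(32 + O)
(q(210, (66 + k) + 0) + 2805)*(-42516 - 3360) = ((210 + ((66 - 50) + 0))/(32 + 210) + 2805)*(-42516 - 3360) = ((210 + (16 + 0))/242 + 2805)*(-45876) = ((210 + 16)/242 + 2805)*(-45876) = ((1/242)*226 + 2805)*(-45876) = (113/121 + 2805)*(-45876) = (339518/121)*(-45876) = -15575727768/121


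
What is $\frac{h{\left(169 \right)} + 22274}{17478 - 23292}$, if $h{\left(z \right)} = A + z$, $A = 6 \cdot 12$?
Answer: $- \frac{395}{102} \approx -3.8725$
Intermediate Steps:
$A = 72$
$h{\left(z \right)} = 72 + z$
$\frac{h{\left(169 \right)} + 22274}{17478 - 23292} = \frac{\left(72 + 169\right) + 22274}{17478 - 23292} = \frac{241 + 22274}{-5814} = 22515 \left(- \frac{1}{5814}\right) = - \frac{395}{102}$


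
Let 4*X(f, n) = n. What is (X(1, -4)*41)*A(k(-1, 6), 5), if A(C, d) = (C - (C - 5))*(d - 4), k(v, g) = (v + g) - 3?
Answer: -205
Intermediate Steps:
X(f, n) = n/4
k(v, g) = -3 + g + v (k(v, g) = (g + v) - 3 = -3 + g + v)
A(C, d) = -20 + 5*d (A(C, d) = (C - (-5 + C))*(-4 + d) = (C + (5 - C))*(-4 + d) = 5*(-4 + d) = -20 + 5*d)
(X(1, -4)*41)*A(k(-1, 6), 5) = (((¼)*(-4))*41)*(-20 + 5*5) = (-1*41)*(-20 + 25) = -41*5 = -205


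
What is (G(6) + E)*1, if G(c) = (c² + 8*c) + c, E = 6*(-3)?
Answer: 72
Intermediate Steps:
E = -18
G(c) = c² + 9*c
(G(6) + E)*1 = (6*(9 + 6) - 18)*1 = (6*15 - 18)*1 = (90 - 18)*1 = 72*1 = 72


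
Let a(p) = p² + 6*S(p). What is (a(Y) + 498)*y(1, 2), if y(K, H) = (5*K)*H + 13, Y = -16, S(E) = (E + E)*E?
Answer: 87998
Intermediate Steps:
S(E) = 2*E² (S(E) = (2*E)*E = 2*E²)
y(K, H) = 13 + 5*H*K (y(K, H) = 5*H*K + 13 = 13 + 5*H*K)
a(p) = 13*p² (a(p) = p² + 6*(2*p²) = p² + 12*p² = 13*p²)
(a(Y) + 498)*y(1, 2) = (13*(-16)² + 498)*(13 + 5*2*1) = (13*256 + 498)*(13 + 10) = (3328 + 498)*23 = 3826*23 = 87998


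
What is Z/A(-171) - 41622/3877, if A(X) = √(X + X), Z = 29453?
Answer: -41622/3877 - 29453*I*√38/114 ≈ -10.736 - 1592.6*I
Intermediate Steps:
A(X) = √2*√X (A(X) = √(2*X) = √2*√X)
Z/A(-171) - 41622/3877 = 29453/((√2*√(-171))) - 41622/3877 = 29453/((√2*(3*I*√19))) - 41622*1/3877 = 29453/((3*I*√38)) - 41622/3877 = 29453*(-I*√38/114) - 41622/3877 = -29453*I*√38/114 - 41622/3877 = -41622/3877 - 29453*I*√38/114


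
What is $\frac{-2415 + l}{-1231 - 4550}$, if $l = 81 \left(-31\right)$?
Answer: $\frac{1642}{1927} \approx 0.8521$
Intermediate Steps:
$l = -2511$
$\frac{-2415 + l}{-1231 - 4550} = \frac{-2415 - 2511}{-1231 - 4550} = - \frac{4926}{-5781} = \left(-4926\right) \left(- \frac{1}{5781}\right) = \frac{1642}{1927}$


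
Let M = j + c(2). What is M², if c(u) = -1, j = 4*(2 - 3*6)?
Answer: 4225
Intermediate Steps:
j = -64 (j = 4*(2 - 18) = 4*(-16) = -64)
M = -65 (M = -64 - 1 = -65)
M² = (-65)² = 4225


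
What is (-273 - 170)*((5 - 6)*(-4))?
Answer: -1772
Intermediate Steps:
(-273 - 170)*((5 - 6)*(-4)) = -(-443)*(-4) = -443*4 = -1772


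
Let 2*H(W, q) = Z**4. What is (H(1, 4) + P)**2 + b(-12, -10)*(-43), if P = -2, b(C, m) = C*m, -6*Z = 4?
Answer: -33831044/6561 ≈ -5156.4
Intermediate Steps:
Z = -2/3 (Z = -1/6*4 = -2/3 ≈ -0.66667)
H(W, q) = 8/81 (H(W, q) = (-2/3)**4/2 = (1/2)*(16/81) = 8/81)
(H(1, 4) + P)**2 + b(-12, -10)*(-43) = (8/81 - 2)**2 - 12*(-10)*(-43) = (-154/81)**2 + 120*(-43) = 23716/6561 - 5160 = -33831044/6561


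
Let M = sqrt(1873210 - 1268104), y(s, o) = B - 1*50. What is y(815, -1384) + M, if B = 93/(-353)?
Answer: -17743/353 + 3*sqrt(67234) ≈ 727.62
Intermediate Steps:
B = -93/353 (B = 93*(-1/353) = -93/353 ≈ -0.26346)
y(s, o) = -17743/353 (y(s, o) = -93/353 - 1*50 = -93/353 - 50 = -17743/353)
M = 3*sqrt(67234) (M = sqrt(605106) = 3*sqrt(67234) ≈ 777.89)
y(815, -1384) + M = -17743/353 + 3*sqrt(67234)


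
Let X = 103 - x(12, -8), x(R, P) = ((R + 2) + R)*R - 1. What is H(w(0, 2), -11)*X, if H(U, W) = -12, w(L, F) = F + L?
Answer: 2496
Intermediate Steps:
x(R, P) = -1 + R*(2 + 2*R) (x(R, P) = ((2 + R) + R)*R - 1 = (2 + 2*R)*R - 1 = R*(2 + 2*R) - 1 = -1 + R*(2 + 2*R))
X = -208 (X = 103 - (-1 + 2*12 + 2*12²) = 103 - (-1 + 24 + 2*144) = 103 - (-1 + 24 + 288) = 103 - 1*311 = 103 - 311 = -208)
H(w(0, 2), -11)*X = -12*(-208) = 2496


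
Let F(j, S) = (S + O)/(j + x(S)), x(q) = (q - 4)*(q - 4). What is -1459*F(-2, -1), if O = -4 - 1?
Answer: 8754/23 ≈ 380.61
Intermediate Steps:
O = -5
x(q) = (-4 + q)² (x(q) = (-4 + q)*(-4 + q) = (-4 + q)²)
F(j, S) = (-5 + S)/(j + (-4 + S)²) (F(j, S) = (S - 5)/(j + (-4 + S)²) = (-5 + S)/(j + (-4 + S)²))
-1459*F(-2, -1) = -1459*(-5 - 1)/(-2 + (-4 - 1)²) = -1459*(-6)/(-2 + (-5)²) = -1459*(-6)/(-2 + 25) = -1459*(-6)/23 = -1459*(-6/23) = 8754/23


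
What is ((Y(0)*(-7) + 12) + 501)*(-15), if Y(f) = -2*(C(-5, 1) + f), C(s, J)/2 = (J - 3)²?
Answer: -9375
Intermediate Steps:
C(s, J) = 2*(-3 + J)² (C(s, J) = 2*(J - 3)² = 2*(-3 + J)²)
Y(f) = -16 - 2*f (Y(f) = -2*(2*(-3 + 1)² + f) = -2*(2*(-2)² + f) = -2*(2*4 + f) = -2*(8 + f) = -16 - 2*f)
((Y(0)*(-7) + 12) + 501)*(-15) = (((-16 - 2*0)*(-7) + 12) + 501)*(-15) = (((-16 + 0)*(-7) + 12) + 501)*(-15) = ((-16*(-7) + 12) + 501)*(-15) = ((112 + 12) + 501)*(-15) = (124 + 501)*(-15) = 625*(-15) = -9375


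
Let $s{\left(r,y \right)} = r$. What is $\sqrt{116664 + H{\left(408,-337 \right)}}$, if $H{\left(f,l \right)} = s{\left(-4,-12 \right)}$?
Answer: $2 \sqrt{29165} \approx 341.56$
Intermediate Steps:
$H{\left(f,l \right)} = -4$
$\sqrt{116664 + H{\left(408,-337 \right)}} = \sqrt{116664 - 4} = \sqrt{116660} = 2 \sqrt{29165}$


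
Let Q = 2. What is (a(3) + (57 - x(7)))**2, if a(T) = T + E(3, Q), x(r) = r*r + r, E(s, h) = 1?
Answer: 25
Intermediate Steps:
x(r) = r + r**2 (x(r) = r**2 + r = r + r**2)
a(T) = 1 + T (a(T) = T + 1 = 1 + T)
(a(3) + (57 - x(7)))**2 = ((1 + 3) + (57 - 7*(1 + 7)))**2 = (4 + (57 - 7*8))**2 = (4 + (57 - 1*56))**2 = (4 + (57 - 56))**2 = (4 + 1)**2 = 5**2 = 25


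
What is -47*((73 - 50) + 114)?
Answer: -6439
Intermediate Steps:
-47*((73 - 50) + 114) = -47*(23 + 114) = -47*137 = -6439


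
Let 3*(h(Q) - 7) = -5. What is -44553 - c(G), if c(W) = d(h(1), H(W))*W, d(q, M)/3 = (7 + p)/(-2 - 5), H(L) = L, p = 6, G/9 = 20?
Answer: -304851/7 ≈ -43550.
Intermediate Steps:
G = 180 (G = 9*20 = 180)
h(Q) = 16/3 (h(Q) = 7 + (⅓)*(-5) = 7 - 5/3 = 16/3)
d(q, M) = -39/7 (d(q, M) = 3*((7 + 6)/(-2 - 5)) = 3*(13/(-7)) = 3*(13*(-⅐)) = 3*(-13/7) = -39/7)
c(W) = -39*W/7
-44553 - c(G) = -44553 - (-39)*180/7 = -44553 - 1*(-7020/7) = -44553 + 7020/7 = -304851/7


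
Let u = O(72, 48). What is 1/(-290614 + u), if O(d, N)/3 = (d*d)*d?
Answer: 1/829130 ≈ 1.2061e-6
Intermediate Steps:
O(d, N) = 3*d³ (O(d, N) = 3*((d*d)*d) = 3*(d²*d) = 3*d³)
u = 1119744 (u = 3*72³ = 3*373248 = 1119744)
1/(-290614 + u) = 1/(-290614 + 1119744) = 1/829130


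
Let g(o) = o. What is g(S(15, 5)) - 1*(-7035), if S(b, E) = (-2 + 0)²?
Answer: 7039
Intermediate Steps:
S(b, E) = 4 (S(b, E) = (-2)² = 4)
g(S(15, 5)) - 1*(-7035) = 4 - 1*(-7035) = 4 + 7035 = 7039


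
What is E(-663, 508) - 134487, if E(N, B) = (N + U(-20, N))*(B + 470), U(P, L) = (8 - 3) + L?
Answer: -1426425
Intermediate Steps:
U(P, L) = 5 + L
E(N, B) = (5 + 2*N)*(470 + B) (E(N, B) = (N + (5 + N))*(B + 470) = (5 + 2*N)*(470 + B))
E(-663, 508) - 134487 = (2350 + 940*(-663) + 508*(-663) + 508*(5 - 663)) - 134487 = (2350 - 623220 - 336804 + 508*(-658)) - 134487 = (2350 - 623220 - 336804 - 334264) - 134487 = -1291938 - 134487 = -1426425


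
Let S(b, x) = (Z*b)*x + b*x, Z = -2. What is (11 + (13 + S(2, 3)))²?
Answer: 324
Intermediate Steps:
S(b, x) = -b*x (S(b, x) = (-2*b)*x + b*x = -2*b*x + b*x = -b*x)
(11 + (13 + S(2, 3)))² = (11 + (13 - 1*2*3))² = (11 + (13 - 6))² = (11 + 7)² = 18² = 324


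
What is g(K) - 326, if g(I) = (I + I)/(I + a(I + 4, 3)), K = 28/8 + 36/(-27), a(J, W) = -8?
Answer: -11436/35 ≈ -326.74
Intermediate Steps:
K = 13/6 (K = 28*(⅛) + 36*(-1/27) = 7/2 - 4/3 = 13/6 ≈ 2.1667)
g(I) = 2*I/(-8 + I) (g(I) = (I + I)/(I - 8) = (2*I)/(-8 + I) = 2*I/(-8 + I))
g(K) - 326 = 2*(13/6)/(-8 + 13/6) - 326 = 2*(13/6)/(-35/6) - 326 = 2*(13/6)*(-6/35) - 326 = -26/35 - 326 = -11436/35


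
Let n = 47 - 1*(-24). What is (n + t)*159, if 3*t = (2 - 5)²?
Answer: 11766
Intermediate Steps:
n = 71 (n = 47 + 24 = 71)
t = 3 (t = (2 - 5)²/3 = (⅓)*(-3)² = (⅓)*9 = 3)
(n + t)*159 = (71 + 3)*159 = 74*159 = 11766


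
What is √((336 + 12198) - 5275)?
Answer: √7259 ≈ 85.200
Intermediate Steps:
√((336 + 12198) - 5275) = √(12534 - 5275) = √7259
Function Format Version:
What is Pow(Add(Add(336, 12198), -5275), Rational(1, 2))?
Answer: Pow(7259, Rational(1, 2)) ≈ 85.200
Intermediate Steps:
Pow(Add(Add(336, 12198), -5275), Rational(1, 2)) = Pow(Add(12534, -5275), Rational(1, 2)) = Pow(7259, Rational(1, 2))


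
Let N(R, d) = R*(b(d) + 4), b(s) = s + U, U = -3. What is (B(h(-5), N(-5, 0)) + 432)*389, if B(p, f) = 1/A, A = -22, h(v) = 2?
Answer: 3696667/22 ≈ 1.6803e+5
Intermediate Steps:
b(s) = -3 + s (b(s) = s - 3 = -3 + s)
N(R, d) = R*(1 + d) (N(R, d) = R*((-3 + d) + 4) = R*(1 + d))
B(p, f) = -1/22 (B(p, f) = 1/(-22) = -1/22)
(B(h(-5), N(-5, 0)) + 432)*389 = (-1/22 + 432)*389 = (9503/22)*389 = 3696667/22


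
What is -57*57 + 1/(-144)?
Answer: -467857/144 ≈ -3249.0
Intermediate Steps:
-57*57 + 1/(-144) = -3249 - 1/144 = -467857/144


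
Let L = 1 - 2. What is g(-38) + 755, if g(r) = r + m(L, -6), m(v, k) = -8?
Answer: 709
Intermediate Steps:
L = -1
g(r) = -8 + r (g(r) = r - 8 = -8 + r)
g(-38) + 755 = (-8 - 38) + 755 = -46 + 755 = 709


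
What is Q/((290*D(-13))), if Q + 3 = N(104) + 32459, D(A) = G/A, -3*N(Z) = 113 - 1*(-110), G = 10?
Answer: -252577/1740 ≈ -145.16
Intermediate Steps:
N(Z) = -223/3 (N(Z) = -(113 - 1*(-110))/3 = -(113 + 110)/3 = -⅓*223 = -223/3)
D(A) = 10/A
Q = 97145/3 (Q = -3 + (-223/3 + 32459) = -3 + 97154/3 = 97145/3 ≈ 32382.)
Q/((290*D(-13))) = 97145/(3*((290*(10/(-13))))) = 97145/(3*((290*(10*(-1/13))))) = 97145/(3*((290*(-10/13)))) = 97145/(3*(-2900/13)) = (97145/3)*(-13/2900) = -252577/1740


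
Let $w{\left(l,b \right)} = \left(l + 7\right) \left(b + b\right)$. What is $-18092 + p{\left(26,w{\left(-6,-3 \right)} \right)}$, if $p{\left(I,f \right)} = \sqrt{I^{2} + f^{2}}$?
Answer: $-18092 + 2 \sqrt{178} \approx -18065.0$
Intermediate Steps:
$w{\left(l,b \right)} = 2 b \left(7 + l\right)$ ($w{\left(l,b \right)} = \left(7 + l\right) 2 b = 2 b \left(7 + l\right)$)
$-18092 + p{\left(26,w{\left(-6,-3 \right)} \right)} = -18092 + \sqrt{26^{2} + \left(2 \left(-3\right) \left(7 - 6\right)\right)^{2}} = -18092 + \sqrt{676 + \left(2 \left(-3\right) 1\right)^{2}} = -18092 + \sqrt{676 + \left(-6\right)^{2}} = -18092 + \sqrt{676 + 36} = -18092 + \sqrt{712} = -18092 + 2 \sqrt{178}$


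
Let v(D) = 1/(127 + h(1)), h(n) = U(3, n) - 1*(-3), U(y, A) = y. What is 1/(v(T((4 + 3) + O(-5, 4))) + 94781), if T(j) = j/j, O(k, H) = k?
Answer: 133/12605874 ≈ 1.0551e-5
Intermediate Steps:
T(j) = 1
h(n) = 6 (h(n) = 3 - 1*(-3) = 3 + 3 = 6)
v(D) = 1/133 (v(D) = 1/(127 + 6) = 1/133)
1/(v(T((4 + 3) + O(-5, 4))) + 94781) = 1/(1/133 + 94781) = 1/(12605874/133) = 133/12605874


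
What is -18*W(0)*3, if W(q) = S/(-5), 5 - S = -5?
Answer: 108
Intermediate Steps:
S = 10 (S = 5 - 1*(-5) = 5 + 5 = 10)
W(q) = -2 (W(q) = 10/(-5) = 10*(-1/5) = -2)
-18*W(0)*3 = -18*(-2)*3 = 36*3 = 108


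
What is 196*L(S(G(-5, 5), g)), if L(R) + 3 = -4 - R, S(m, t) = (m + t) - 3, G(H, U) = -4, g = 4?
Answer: -784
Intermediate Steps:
S(m, t) = -3 + m + t
L(R) = -7 - R (L(R) = -3 + (-4 - R) = -7 - R)
196*L(S(G(-5, 5), g)) = 196*(-7 - (-3 - 4 + 4)) = 196*(-7 - 1*(-3)) = 196*(-7 + 3) = 196*(-4) = -784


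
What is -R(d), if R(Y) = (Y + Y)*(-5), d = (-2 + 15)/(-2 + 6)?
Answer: 65/2 ≈ 32.500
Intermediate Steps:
d = 13/4 ≈ 3.2500
R(Y) = -10*Y (R(Y) = (2*Y)*(-5) = -10*Y)
-R(d) = -(-10)*13/4 = -1*(-65/2) = 65/2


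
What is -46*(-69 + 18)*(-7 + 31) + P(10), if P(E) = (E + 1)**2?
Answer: 56425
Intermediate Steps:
P(E) = (1 + E)**2
-46*(-69 + 18)*(-7 + 31) + P(10) = -46*(-69 + 18)*(-7 + 31) + (1 + 10)**2 = -(-2346)*24 + 11**2 = -46*(-1224) + 121 = 56304 + 121 = 56425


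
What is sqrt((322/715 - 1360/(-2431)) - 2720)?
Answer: I*sqrt(1390015770)/715 ≈ 52.144*I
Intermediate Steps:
sqrt((322/715 - 1360/(-2431)) - 2720) = sqrt((322*(1/715) - 1360*(-1/2431)) - 2720) = sqrt((322/715 + 80/143) - 2720) = sqrt(722/715 - 2720) = sqrt(-1944078/715) = I*sqrt(1390015770)/715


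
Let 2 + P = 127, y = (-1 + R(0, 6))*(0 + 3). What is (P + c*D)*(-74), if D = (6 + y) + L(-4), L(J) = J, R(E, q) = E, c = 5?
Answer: -8880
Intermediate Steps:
y = -3 (y = (-1 + 0)*(0 + 3) = -1*3 = -3)
P = 125 (P = -2 + 127 = 125)
D = -1 (D = (6 - 3) - 4 = 3 - 4 = -1)
(P + c*D)*(-74) = (125 + 5*(-1))*(-74) = (125 - 5)*(-74) = 120*(-74) = -8880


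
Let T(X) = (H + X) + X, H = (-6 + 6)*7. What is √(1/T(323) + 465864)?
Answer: √194412501670/646 ≈ 682.54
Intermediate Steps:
H = 0 (H = 0*7 = 0)
T(X) = 2*X (T(X) = (0 + X) + X = X + X = 2*X)
√(1/T(323) + 465864) = √(1/(2*323) + 465864) = √(1/646 + 465864) = √(300948145/646) = √194412501670/646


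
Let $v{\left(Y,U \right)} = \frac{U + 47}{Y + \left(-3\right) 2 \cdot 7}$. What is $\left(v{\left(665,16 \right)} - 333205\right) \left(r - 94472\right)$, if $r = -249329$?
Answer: $\frac{10195499792036}{89} \approx 1.1456 \cdot 10^{11}$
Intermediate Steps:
$v{\left(Y,U \right)} = \frac{47 + U}{-42 + Y}$ ($v{\left(Y,U \right)} = \frac{47 + U}{Y - 42} = \frac{47 + U}{-42 + Y}$)
$\left(v{\left(665,16 \right)} - 333205\right) \left(r - 94472\right) = \left(\frac{47 + 16}{-42 + 665} - 333205\right) \left(-249329 - 94472\right) = \left(\frac{1}{623} \cdot 63 - 333205\right) \left(-343801\right) = \left(\frac{9}{89} - 333205\right) \left(-343801\right) = \left(- \frac{29655236}{89}\right) \left(-343801\right) = \frac{10195499792036}{89}$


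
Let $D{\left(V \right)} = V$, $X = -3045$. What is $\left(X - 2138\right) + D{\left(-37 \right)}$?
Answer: $-5220$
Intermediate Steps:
$\left(X - 2138\right) + D{\left(-37 \right)} = \left(-3045 - 2138\right) - 37 = -5183 - 37 = -5220$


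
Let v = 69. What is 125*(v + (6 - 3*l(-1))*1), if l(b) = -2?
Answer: 10125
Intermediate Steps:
125*(v + (6 - 3*l(-1))*1) = 125*(69 + (6 - 3*(-2))*1) = 125*(69 + (6 + 6)*1) = 125*(69 + 12*1) = 125*(69 + 12) = 125*81 = 10125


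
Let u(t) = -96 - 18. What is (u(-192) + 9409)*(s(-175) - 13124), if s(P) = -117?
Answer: -123075095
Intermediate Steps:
u(t) = -114
(u(-192) + 9409)*(s(-175) - 13124) = (-114 + 9409)*(-117 - 13124) = 9295*(-13241) = -123075095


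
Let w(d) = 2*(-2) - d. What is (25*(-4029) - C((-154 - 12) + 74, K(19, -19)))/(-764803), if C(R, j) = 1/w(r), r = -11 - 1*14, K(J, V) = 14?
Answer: 2115226/16060863 ≈ 0.13170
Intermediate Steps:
r = -25 (r = -11 - 14 = -25)
w(d) = -4 - d
C(R, j) = 1/21 (C(R, j) = 1/(-4 - 1*(-25)) = 1/(-4 + 25) = 1/21)
(25*(-4029) - C((-154 - 12) + 74, K(19, -19)))/(-764803) = (25*(-4029) - 1*1/21)/(-764803) = (-100725 - 1/21)*(-1/764803) = -2115226/21*(-1/764803) = 2115226/16060863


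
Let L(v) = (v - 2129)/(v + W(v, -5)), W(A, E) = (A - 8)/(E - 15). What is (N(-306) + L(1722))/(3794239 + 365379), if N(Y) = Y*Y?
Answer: 766080899/34031914667 ≈ 0.022511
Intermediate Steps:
W(A, E) = (-8 + A)/(-15 + E)
N(Y) = Y²
L(v) = (-2129 + v)/(⅖ + 19*v/20) (L(v) = (v - 2129)/(v + (-8 + v)/(-15 - 5)) = (-2129 + v)/(v + (-8 + v)/(-20)) = (-2129 + v)/(v - (-8 + v)/20) = (-2129 + v)/(v + (⅖ - v/20)) = (-2129 + v)/(⅖ + 19*v/20))
(N(-306) + L(1722))/(3794239 + 365379) = ((-306)² + 20*(-2129 + 1722)/(8 + 19*1722))/(3794239 + 365379) = (93636 + 20*(-407)/(8 + 32718))/4159618 = (93636 + 20*(-407)/32726)*(1/4159618) = (93636 + 20*(1/32726)*(-407))*(1/4159618) = (93636 - 4070/16363)*(1/4159618) = (1532161798/16363)*(1/4159618) = 766080899/34031914667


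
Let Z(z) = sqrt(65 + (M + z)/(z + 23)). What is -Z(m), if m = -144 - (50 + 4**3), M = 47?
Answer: -sqrt(3639210)/235 ≈ -8.1178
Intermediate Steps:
m = -258 (m = -144 - (50 + 64) = -144 - 1*114 = -144 - 114 = -258)
Z(z) = sqrt(65 + (47 + z)/(23 + z)) (Z(z) = sqrt(65 + (47 + z)/(z + 23)) = sqrt(65 + (47 + z)/(23 + z)))
-Z(m) = -sqrt(6)*sqrt((257 + 11*(-258))/(23 - 258)) = -sqrt(6)*sqrt((257 - 2838)/(-235)) = -sqrt(6)*sqrt(-1/235*(-2581)) = -sqrt(6)*sqrt(2581/235) = -sqrt(6)*sqrt(606535)/235 = -sqrt(3639210)/235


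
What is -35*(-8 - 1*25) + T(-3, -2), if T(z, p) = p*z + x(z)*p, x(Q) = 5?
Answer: 1151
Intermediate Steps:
T(z, p) = 5*p + p*z (T(z, p) = p*z + 5*p = 5*p + p*z)
-35*(-8 - 1*25) + T(-3, -2) = -35*(-8 - 1*25) - 2*(5 - 3) = -35*(-8 - 25) - 2*2 = -35*(-33) - 4 = 1155 - 4 = 1151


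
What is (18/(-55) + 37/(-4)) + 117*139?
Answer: 3575753/220 ≈ 16253.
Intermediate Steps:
(18/(-55) + 37/(-4)) + 117*139 = (18*(-1/55) + 37*(-¼)) + 16263 = (-18/55 - 37/4) + 16263 = -2107/220 + 16263 = 3575753/220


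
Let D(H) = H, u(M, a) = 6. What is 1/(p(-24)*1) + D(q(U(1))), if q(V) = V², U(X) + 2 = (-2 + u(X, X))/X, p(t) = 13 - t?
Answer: 149/37 ≈ 4.0270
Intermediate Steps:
U(X) = -2 + 4/X (U(X) = -2 + (-2 + 6)/X = -2 + 4/X)
1/(p(-24)*1) + D(q(U(1))) = 1/((13 - 1*(-24))*1) + (-2 + 4/1)² = 1/((13 + 24)*1) + (-2 + 4*1)² = 1/(37*1) + (-2 + 4)² = 1/37 + 2² = 1/37 + 4 = 149/37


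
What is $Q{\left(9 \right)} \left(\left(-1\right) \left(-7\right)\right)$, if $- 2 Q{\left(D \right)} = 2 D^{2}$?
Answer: $-567$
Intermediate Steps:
$Q{\left(D \right)} = - D^{2}$ ($Q{\left(D \right)} = - \frac{2 D^{2}}{2} = - D^{2}$)
$Q{\left(9 \right)} \left(\left(-1\right) \left(-7\right)\right) = - 9^{2} \left(\left(-1\right) \left(-7\right)\right) = \left(-1\right) 81 \cdot 7 = \left(-81\right) 7 = -567$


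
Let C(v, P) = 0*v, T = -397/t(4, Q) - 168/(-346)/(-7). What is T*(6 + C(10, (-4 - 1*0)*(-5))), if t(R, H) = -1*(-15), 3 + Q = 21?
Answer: -137722/865 ≈ -159.22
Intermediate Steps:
Q = 18 (Q = -3 + 21 = 18)
t(R, H) = 15
T = -68861/2595 (T = -397/15 - 168/(-346)/(-7) = -397*1/15 - 168*(-1/346)*(-⅐) = -397/15 + (84/173)*(-⅐) = -397/15 - 12/173 = -68861/2595 ≈ -26.536)
C(v, P) = 0
T*(6 + C(10, (-4 - 1*0)*(-5))) = -68861*(6 + 0)/2595 = -68861/2595*6 = -137722/865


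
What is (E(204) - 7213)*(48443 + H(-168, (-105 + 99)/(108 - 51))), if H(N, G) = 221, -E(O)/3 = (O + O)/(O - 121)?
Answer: -29193679592/83 ≈ -3.5173e+8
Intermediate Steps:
E(O) = -6*O/(-121 + O) (E(O) = -3*(O + O)/(O - 121) = -3*2*O/(-121 + O) = -6*O/(-121 + O))
(E(204) - 7213)*(48443 + H(-168, (-105 + 99)/(108 - 51))) = (-6*204/(-121 + 204) - 7213)*(48443 + 221) = (-6*204/83 - 7213)*48664 = (-6*204*1/83 - 7213)*48664 = (-1224/83 - 7213)*48664 = -599903/83*48664 = -29193679592/83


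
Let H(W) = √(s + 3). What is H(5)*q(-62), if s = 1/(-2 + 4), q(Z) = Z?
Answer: -31*√14 ≈ -115.99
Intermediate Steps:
s = ½ (s = 1/2 = ½ ≈ 0.50000)
H(W) = √14/2 (H(W) = √(½ + 3) = √(7/2) = √14/2)
H(5)*q(-62) = (√14/2)*(-62) = -31*√14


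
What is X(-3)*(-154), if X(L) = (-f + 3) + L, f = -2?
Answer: -308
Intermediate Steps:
X(L) = 5 + L (X(L) = (-1*(-2) + 3) + L = (2 + 3) + L = 5 + L)
X(-3)*(-154) = (5 - 3)*(-154) = 2*(-154) = -308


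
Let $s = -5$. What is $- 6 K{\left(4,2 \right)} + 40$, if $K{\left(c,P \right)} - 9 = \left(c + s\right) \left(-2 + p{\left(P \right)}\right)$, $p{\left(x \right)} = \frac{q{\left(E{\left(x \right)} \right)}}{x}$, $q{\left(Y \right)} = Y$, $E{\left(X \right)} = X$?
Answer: $-20$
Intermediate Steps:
$p{\left(x \right)} = 1$ ($p{\left(x \right)} = \frac{x}{x} = 1$)
$K{\left(c,P \right)} = 14 - c$ ($K{\left(c,P \right)} = 9 + \left(c - 5\right) \left(-2 + 1\right) = 9 + \left(-5 + c\right) \left(-1\right) = 9 - \left(-5 + c\right) = 14 - c$)
$- 6 K{\left(4,2 \right)} + 40 = - 6 \left(14 - 4\right) + 40 = \left(-6\right) 10 + 40 = -60 + 40 = -20$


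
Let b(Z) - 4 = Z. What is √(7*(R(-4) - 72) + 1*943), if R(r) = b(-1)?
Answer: 2*√115 ≈ 21.448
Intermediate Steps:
b(Z) = 4 + Z
R(r) = 3 (R(r) = 4 - 1 = 3)
√(7*(R(-4) - 72) + 1*943) = √(7*(3 - 72) + 1*943) = √(7*(-69) + 943) = √(-483 + 943) = √460 = 2*√115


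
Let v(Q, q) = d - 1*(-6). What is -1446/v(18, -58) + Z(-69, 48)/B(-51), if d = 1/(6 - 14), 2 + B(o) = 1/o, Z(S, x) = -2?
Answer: -1186710/4841 ≈ -245.14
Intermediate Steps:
B(o) = -2 + 1/o
d = -⅛ (d = 1/(-8) = -⅛ ≈ -0.12500)
v(Q, q) = 47/8 (v(Q, q) = -⅛ - 1*(-6) = -⅛ + 6 = 47/8)
-1446/v(18, -58) + Z(-69, 48)/B(-51) = -1446/47/8 - 2/(-2 + 1/(-51)) = -1446*8/47 - 2/(-2 - 1/51) = -11568/47 - 2/(-103/51) = -11568/47 - 2*(-51/103) = -11568/47 + 102/103 = -1186710/4841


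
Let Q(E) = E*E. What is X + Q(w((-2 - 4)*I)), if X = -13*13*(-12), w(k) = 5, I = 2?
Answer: 2053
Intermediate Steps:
Q(E) = E**2
X = 2028 (X = -169*(-12) = 2028)
X + Q(w((-2 - 4)*I)) = 2028 + 5**2 = 2028 + 25 = 2053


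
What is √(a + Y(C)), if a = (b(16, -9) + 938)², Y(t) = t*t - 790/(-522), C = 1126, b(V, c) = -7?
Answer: 2*√4039269727/87 ≈ 1461.0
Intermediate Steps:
Y(t) = 395/261 + t² (Y(t) = t² - 790*(-1/522) = t² + 395/261 = 395/261 + t²)
a = 866761 (a = (-7 + 938)² = 931² = 866761)
√(a + Y(C)) = √(866761 + (395/261 + 1126²)) = √(866761 + (395/261 + 1267876)) = √(866761 + 330916031/261) = √(557140652/261) = 2*√4039269727/87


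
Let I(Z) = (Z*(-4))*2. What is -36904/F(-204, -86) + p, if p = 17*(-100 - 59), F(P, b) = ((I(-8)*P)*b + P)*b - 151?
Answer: -260960511545/96544783 ≈ -2703.0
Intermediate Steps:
I(Z) = -8*Z (I(Z) = -4*Z*2 = -8*Z)
F(P, b) = -151 + b*(P + 64*P*b) (F(P, b) = (((-8*(-8))*P)*b + P)*b - 151 = ((64*P)*b + P)*b - 151 = (64*P*b + P)*b - 151 = (P + 64*P*b)*b - 151 = b*(P + 64*P*b) - 151 = -151 + b*(P + 64*P*b))
p = -2703 (p = 17*(-159) = -2703)
-36904/F(-204, -86) + p = -36904/(-151 - 204*(-86) + 64*(-204)*(-86)**2) - 2703 = -36904/(-151 + 17544 + 64*(-204)*7396) - 2703 = -36904/(-151 + 17544 - 96562176) - 2703 = -36904/(-96544783) - 2703 = -36904*(-1/96544783) - 2703 = 36904/96544783 - 2703 = -260960511545/96544783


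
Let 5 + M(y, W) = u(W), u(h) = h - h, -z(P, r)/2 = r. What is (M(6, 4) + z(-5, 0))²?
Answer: 25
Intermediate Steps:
z(P, r) = -2*r
u(h) = 0
M(y, W) = -5 (M(y, W) = -5 + 0 = -5)
(M(6, 4) + z(-5, 0))² = (-5 - 2*0)² = (-5 + 0)² = (-5)² = 25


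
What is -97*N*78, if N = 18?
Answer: -136188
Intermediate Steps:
-97*N*78 = -97*18*78 = -1746*78 = -136188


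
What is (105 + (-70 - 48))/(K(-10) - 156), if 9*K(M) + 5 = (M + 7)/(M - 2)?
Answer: 468/5635 ≈ 0.083052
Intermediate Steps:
K(M) = -5/9 + (7 + M)/(9*(-2 + M)) (K(M) = -5/9 + ((M + 7)/(M - 2))/9 = -5/9 + ((7 + M)/(-2 + M))/9 = -5/9 + (7 + M)/(9*(-2 + M)))
(105 + (-70 - 48))/(K(-10) - 156) = (105 + (-70 - 48))/((17 - 4*(-10))/(9*(-2 - 10)) - 156) = (105 - 118)/((⅑)*(17 + 40)/(-12) - 156) = -13/((⅑)*(-1/12)*57 - 156) = -13/(-19/36 - 156) = -13/(-5635/36) = -13*(-36/5635) = 468/5635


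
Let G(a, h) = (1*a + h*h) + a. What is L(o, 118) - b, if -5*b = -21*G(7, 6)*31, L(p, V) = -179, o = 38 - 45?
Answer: -6689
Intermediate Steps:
o = -7
G(a, h) = h**2 + 2*a (G(a, h) = (a + h**2) + a = h**2 + 2*a)
b = 6510 (b = -(-21*(6**2 + 2*7))*31/5 = -(-21*(36 + 14))*31/5 = -(-21*50)*31/5 = -(-210)*31 = -1/5*(-32550) = 6510)
L(o, 118) - b = -179 - 1*6510 = -179 - 6510 = -6689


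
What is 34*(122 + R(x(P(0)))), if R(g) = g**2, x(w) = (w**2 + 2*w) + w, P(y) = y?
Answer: 4148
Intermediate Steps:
x(w) = w**2 + 3*w
34*(122 + R(x(P(0)))) = 34*(122 + (0*(3 + 0))**2) = 34*(122 + (0*3)**2) = 34*(122 + 0**2) = 34*(122 + 0) = 34*122 = 4148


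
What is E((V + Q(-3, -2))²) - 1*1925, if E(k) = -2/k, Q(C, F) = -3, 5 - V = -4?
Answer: -34651/18 ≈ -1925.1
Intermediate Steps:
V = 9 (V = 5 - 1*(-4) = 5 + 4 = 9)
E((V + Q(-3, -2))²) - 1*1925 = -2/(9 - 3)² - 1*1925 = -2/(6²) - 1925 = -2/36 - 1925 = -2*1/36 - 1925 = -1/18 - 1925 = -34651/18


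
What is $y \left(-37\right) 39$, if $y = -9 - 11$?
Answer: $28860$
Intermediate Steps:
$y = -20$
$y \left(-37\right) 39 = \left(-20\right) \left(-37\right) 39 = 740 \cdot 39 = 28860$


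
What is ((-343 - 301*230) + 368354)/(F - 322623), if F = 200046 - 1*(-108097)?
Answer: -298781/14480 ≈ -20.634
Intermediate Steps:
F = 308143 (F = 200046 + 108097 = 308143)
((-343 - 301*230) + 368354)/(F - 322623) = ((-343 - 301*230) + 368354)/(308143 - 322623) = ((-343 - 69230) + 368354)/(-14480) = (-69573 + 368354)*(-1/14480) = 298781*(-1/14480) = -298781/14480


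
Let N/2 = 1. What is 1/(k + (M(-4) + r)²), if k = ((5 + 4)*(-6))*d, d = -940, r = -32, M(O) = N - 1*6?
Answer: 1/52056 ≈ 1.9210e-5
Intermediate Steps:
N = 2 (N = 2*1 = 2)
M(O) = -4 (M(O) = 2 - 1*6 = 2 - 6 = -4)
k = 50760 (k = ((5 + 4)*(-6))*(-940) = (9*(-6))*(-940) = -54*(-940) = 50760)
1/(k + (M(-4) + r)²) = 1/(50760 + (-4 - 32)²) = 1/(50760 + (-36)²) = 1/(50760 + 1296) = 1/52056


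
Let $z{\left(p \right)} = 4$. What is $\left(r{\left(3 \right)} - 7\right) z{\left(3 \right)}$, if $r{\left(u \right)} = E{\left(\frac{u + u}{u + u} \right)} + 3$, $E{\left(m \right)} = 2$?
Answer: $-8$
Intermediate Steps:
$r{\left(u \right)} = 5$ ($r{\left(u \right)} = 2 + 3 = 5$)
$\left(r{\left(3 \right)} - 7\right) z{\left(3 \right)} = \left(5 - 7\right) 4 = \left(-2\right) 4 = -8$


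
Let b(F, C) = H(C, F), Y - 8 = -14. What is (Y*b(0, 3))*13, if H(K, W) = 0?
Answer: 0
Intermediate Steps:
Y = -6 (Y = 8 - 14 = -6)
b(F, C) = 0
(Y*b(0, 3))*13 = -6*0*13 = 0*13 = 0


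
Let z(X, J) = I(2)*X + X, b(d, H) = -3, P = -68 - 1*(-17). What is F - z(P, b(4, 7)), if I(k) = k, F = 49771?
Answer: 49924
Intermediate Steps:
P = -51 (P = -68 + 17 = -51)
z(X, J) = 3*X (z(X, J) = 2*X + X = 3*X)
F - z(P, b(4, 7)) = 49771 - 3*(-51) = 49771 - 1*(-153) = 49771 + 153 = 49924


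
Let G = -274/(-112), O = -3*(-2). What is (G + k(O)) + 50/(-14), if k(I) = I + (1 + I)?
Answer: 95/8 ≈ 11.875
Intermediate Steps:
O = 6
k(I) = 1 + 2*I
G = 137/56 (G = -274*(-1/112) = 137/56 ≈ 2.4464)
(G + k(O)) + 50/(-14) = (137/56 + (1 + 2*6)) + 50/(-14) = (137/56 + (1 + 12)) + 50*(-1/14) = (137/56 + 13) - 25/7 = 865/56 - 25/7 = 95/8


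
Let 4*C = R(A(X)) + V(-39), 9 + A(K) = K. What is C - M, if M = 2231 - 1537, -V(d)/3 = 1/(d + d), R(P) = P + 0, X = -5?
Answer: -72539/104 ≈ -697.49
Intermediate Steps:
A(K) = -9 + K
R(P) = P
V(d) = -3/(2*d) (V(d) = -3/(d + d) = -3*1/(2*d) = -3/(2*d))
C = -363/104 (C = ((-9 - 5) - 3/2/(-39))/4 = (-14 - 3/2*(-1/39))/4 = (-14 + 1/26)/4 = (¼)*(-363/26) = -363/104 ≈ -3.4904)
M = 694
C - M = -363/104 - 1*694 = -363/104 - 694 = -72539/104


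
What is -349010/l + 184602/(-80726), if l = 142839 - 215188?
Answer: 7409205581/2920222687 ≈ 2.5372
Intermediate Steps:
l = -72349
-349010/l + 184602/(-80726) = -349010/(-72349) + 184602/(-80726) = -349010*(-1/72349) + 184602*(-1/80726) = 349010/72349 - 92301/40363 = 7409205581/2920222687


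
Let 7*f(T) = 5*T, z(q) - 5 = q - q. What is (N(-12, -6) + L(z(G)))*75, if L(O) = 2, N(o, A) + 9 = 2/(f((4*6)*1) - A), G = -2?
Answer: -14000/27 ≈ -518.52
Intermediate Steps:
z(q) = 5 (z(q) = 5 + (q - q) = 5 + 0 = 5)
f(T) = 5*T/7 (f(T) = (5*T)/7 = 5*T/7)
N(o, A) = -9 + 2/(120/7 - A) (N(o, A) = -9 + 2/(5*((4*6)*1)/7 - A) = -9 + 2/(5*(24*1)/7 - A) = -9 + 2/((5/7)*24 - A) = -9 + 2/(120/7 - A))
(N(-12, -6) + L(z(G)))*75 = ((1066 - 63*(-6))/(-120 + 7*(-6)) + 2)*75 = ((1066 + 378)/(-120 - 42) + 2)*75 = (1444/(-162) + 2)*75 = (-1/162*1444 + 2)*75 = (-722/81 + 2)*75 = -560/81*75 = -14000/27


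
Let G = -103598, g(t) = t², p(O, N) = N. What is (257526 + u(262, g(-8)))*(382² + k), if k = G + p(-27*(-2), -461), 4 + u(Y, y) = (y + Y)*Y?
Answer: 14356931910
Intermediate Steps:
u(Y, y) = -4 + Y*(Y + y) (u(Y, y) = -4 + (y + Y)*Y = -4 + (Y + y)*Y = -4 + Y*(Y + y))
k = -104059 (k = -103598 - 461 = -104059)
(257526 + u(262, g(-8)))*(382² + k) = (257526 + (-4 + 262² + 262*(-8)²))*(382² - 104059) = (257526 + (-4 + 68644 + 262*64))*(145924 - 104059) = (257526 + (-4 + 68644 + 16768))*41865 = (257526 + 85408)*41865 = 342934*41865 = 14356931910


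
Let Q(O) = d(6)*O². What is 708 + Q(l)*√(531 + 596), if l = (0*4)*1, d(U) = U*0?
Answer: 708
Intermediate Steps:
d(U) = 0
l = 0 (l = 0*1 = 0)
Q(O) = 0 (Q(O) = 0*O² = 0)
708 + Q(l)*√(531 + 596) = 708 + 0*√(531 + 596) = 708 + 0*√1127 = 708 + 0*(7*√23) = 708 + 0 = 708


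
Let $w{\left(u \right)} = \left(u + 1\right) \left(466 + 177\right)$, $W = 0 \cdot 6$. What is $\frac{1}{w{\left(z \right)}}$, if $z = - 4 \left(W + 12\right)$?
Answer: $- \frac{1}{30221} \approx -3.309 \cdot 10^{-5}$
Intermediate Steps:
$W = 0$
$z = -48$ ($z = - 4 \left(0 + 12\right) = \left(-4\right) 12 = -48$)
$w{\left(u \right)} = 643 + 643 u$ ($w{\left(u \right)} = \left(1 + u\right) 643 = 643 + 643 u$)
$\frac{1}{w{\left(z \right)}} = \frac{1}{643 + 643 \left(-48\right)} = \frac{1}{643 - 30864} = \frac{1}{-30221} = - \frac{1}{30221}$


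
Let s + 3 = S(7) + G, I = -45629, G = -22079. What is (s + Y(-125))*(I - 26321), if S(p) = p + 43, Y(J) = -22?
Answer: 1586785300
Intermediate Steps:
S(p) = 43 + p
s = -22032 (s = -3 + ((43 + 7) - 22079) = -3 + (50 - 22079) = -3 - 22029 = -22032)
(s + Y(-125))*(I - 26321) = (-22032 - 22)*(-45629 - 26321) = -22054*(-71950) = 1586785300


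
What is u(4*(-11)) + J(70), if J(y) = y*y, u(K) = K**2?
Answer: 6836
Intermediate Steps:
J(y) = y**2
u(4*(-11)) + J(70) = (4*(-11))**2 + 70**2 = (-44)**2 + 4900 = 1936 + 4900 = 6836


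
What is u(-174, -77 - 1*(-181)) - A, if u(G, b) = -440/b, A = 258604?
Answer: -3361907/13 ≈ -2.5861e+5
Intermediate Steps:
u(-174, -77 - 1*(-181)) - A = -440/(-77 - 1*(-181)) - 1*258604 = -440/(-77 + 181) - 258604 = -440/104 - 258604 = -440*1/104 - 258604 = -55/13 - 258604 = -3361907/13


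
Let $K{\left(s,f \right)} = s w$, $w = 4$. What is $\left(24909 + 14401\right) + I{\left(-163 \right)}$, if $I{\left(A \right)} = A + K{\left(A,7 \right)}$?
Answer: $38495$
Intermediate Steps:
$K{\left(s,f \right)} = 4 s$ ($K{\left(s,f \right)} = s 4 = 4 s$)
$I{\left(A \right)} = 5 A$ ($I{\left(A \right)} = A + 4 A = 5 A$)
$\left(24909 + 14401\right) + I{\left(-163 \right)} = \left(24909 + 14401\right) + 5 \left(-163\right) = 39310 - 815 = 38495$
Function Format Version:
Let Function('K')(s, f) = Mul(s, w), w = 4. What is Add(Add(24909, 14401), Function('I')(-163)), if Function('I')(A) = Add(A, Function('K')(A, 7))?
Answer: 38495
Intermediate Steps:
Function('K')(s, f) = Mul(4, s) (Function('K')(s, f) = Mul(s, 4) = Mul(4, s))
Function('I')(A) = Mul(5, A) (Function('I')(A) = Add(A, Mul(4, A)) = Mul(5, A))
Add(Add(24909, 14401), Function('I')(-163)) = Add(Add(24909, 14401), Mul(5, -163)) = Add(39310, -815) = 38495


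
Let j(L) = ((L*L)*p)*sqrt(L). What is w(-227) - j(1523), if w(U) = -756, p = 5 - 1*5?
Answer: -756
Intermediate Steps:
p = 0 (p = 5 - 5 = 0)
j(L) = 0 (j(L) = ((L*L)*0)*sqrt(L) = (L**2*0)*sqrt(L) = 0*sqrt(L) = 0)
w(-227) - j(1523) = -756 - 1*0 = -756 + 0 = -756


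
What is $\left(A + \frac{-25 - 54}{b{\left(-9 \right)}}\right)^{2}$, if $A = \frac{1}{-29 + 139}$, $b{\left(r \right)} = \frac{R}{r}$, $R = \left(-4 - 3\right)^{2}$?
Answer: $\frac{6124471081}{29052100} \approx 210.81$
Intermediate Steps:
$R = 49$ ($R = \left(-7\right)^{2} = 49$)
$b{\left(r \right)} = \frac{49}{r}$
$A = \frac{1}{110} \approx 0.0090909$
$\left(A + \frac{-25 - 54}{b{\left(-9 \right)}}\right)^{2} = \left(\frac{1}{110} + \frac{-25 - 54}{49 \frac{1}{-9}}\right)^{2} = \left(\frac{1}{110} - \frac{79}{49 \left(- \frac{1}{9}\right)}\right)^{2} = \left(\frac{1}{110} - \frac{79}{- \frac{49}{9}}\right)^{2} = \left(\frac{1}{110} - - \frac{711}{49}\right)^{2} = \left(\frac{1}{110} + \frac{711}{49}\right)^{2} = \left(\frac{78259}{5390}\right)^{2} = \frac{6124471081}{29052100}$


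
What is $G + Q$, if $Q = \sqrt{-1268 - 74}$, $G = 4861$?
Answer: $4861 + i \sqrt{1342} \approx 4861.0 + 36.633 i$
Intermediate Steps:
$Q = i \sqrt{1342}$ ($Q = \sqrt{-1342} = i \sqrt{1342} \approx 36.633 i$)
$G + Q = 4861 + i \sqrt{1342}$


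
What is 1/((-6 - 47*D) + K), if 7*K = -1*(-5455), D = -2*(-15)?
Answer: -7/4457 ≈ -0.0015706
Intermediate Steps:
D = 30
K = 5455/7 (K = (-1*(-5455))/7 = (⅐)*5455 = 5455/7 ≈ 779.29)
1/((-6 - 47*D) + K) = 1/((-6 - 47*30) + 5455/7) = 1/((-6 - 1410) + 5455/7) = 1/(-1416 + 5455/7) = 1/(-4457/7) = -7/4457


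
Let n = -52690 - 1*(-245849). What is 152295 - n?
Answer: -40864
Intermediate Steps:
n = 193159 (n = -52690 + 245849 = 193159)
152295 - n = 152295 - 1*193159 = 152295 - 193159 = -40864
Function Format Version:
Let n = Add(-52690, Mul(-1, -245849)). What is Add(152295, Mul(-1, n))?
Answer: -40864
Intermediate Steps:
n = 193159 (n = Add(-52690, 245849) = 193159)
Add(152295, Mul(-1, n)) = Add(152295, Mul(-1, 193159)) = Add(152295, -193159) = -40864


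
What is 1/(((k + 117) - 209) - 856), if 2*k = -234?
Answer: -1/1065 ≈ -0.00093897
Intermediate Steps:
k = -117 (k = (½)*(-234) = -117)
1/(((k + 117) - 209) - 856) = 1/(((-117 + 117) - 209) - 856) = 1/((0 - 209) - 856) = 1/(-209 - 856) = 1/(-1065) = -1/1065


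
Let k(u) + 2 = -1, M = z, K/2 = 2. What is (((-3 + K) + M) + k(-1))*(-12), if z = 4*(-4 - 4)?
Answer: 408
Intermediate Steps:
K = 4 (K = 2*2 = 4)
z = -32 (z = 4*(-8) = -32)
M = -32
k(u) = -3 (k(u) = -2 - 1 = -3)
(((-3 + K) + M) + k(-1))*(-12) = (((-3 + 4) - 32) - 3)*(-12) = ((1 - 32) - 3)*(-12) = (-31 - 3)*(-12) = -34*(-12) = 408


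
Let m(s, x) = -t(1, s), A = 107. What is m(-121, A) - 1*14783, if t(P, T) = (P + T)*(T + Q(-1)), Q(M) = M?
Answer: -29423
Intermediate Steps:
t(P, T) = (-1 + T)*(P + T) (t(P, T) = (P + T)*(T - 1) = (P + T)*(-1 + T) = (-1 + T)*(P + T))
m(s, x) = 1 - s**2 (m(s, x) = -(s**2 - 1*1 - s + 1*s) = -(s**2 - 1 - s + s) = -(-1 + s**2) = 1 - s**2)
m(-121, A) - 1*14783 = (1 - 1*(-121)**2) - 1*14783 = (1 - 1*14641) - 14783 = (1 - 14641) - 14783 = -14640 - 14783 = -29423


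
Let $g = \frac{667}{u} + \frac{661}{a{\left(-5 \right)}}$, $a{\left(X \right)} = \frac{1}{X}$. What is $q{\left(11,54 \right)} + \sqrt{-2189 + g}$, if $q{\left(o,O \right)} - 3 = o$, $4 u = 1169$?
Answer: $14 + \frac{i \sqrt{7504767242}}{1169} \approx 14.0 + 74.106 i$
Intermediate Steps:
$u = \frac{1169}{4}$ ($u = \frac{1}{4} \cdot 1169 = \frac{1169}{4} \approx 292.25$)
$q{\left(o,O \right)} = 3 + o$
$g = - \frac{3860877}{1169}$ ($g = \frac{667}{\frac{1169}{4}} + \frac{661}{\frac{1}{-5}} = 667 \cdot \frac{4}{1169} + \frac{661}{- \frac{1}{5}} = \frac{2668}{1169} + 661 \left(-5\right) = \frac{2668}{1169} - 3305 = - \frac{3860877}{1169} \approx -3302.7$)
$q{\left(11,54 \right)} + \sqrt{-2189 + g} = \left(3 + 11\right) + \sqrt{-2189 - \frac{3860877}{1169}} = 14 + \sqrt{- \frac{6419818}{1169}} = 14 + \frac{i \sqrt{7504767242}}{1169}$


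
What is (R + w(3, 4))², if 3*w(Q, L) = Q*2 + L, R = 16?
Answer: 3364/9 ≈ 373.78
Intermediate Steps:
w(Q, L) = L/3 + 2*Q/3 (w(Q, L) = (Q*2 + L)/3 = (2*Q + L)/3 = (L + 2*Q)/3 = L/3 + 2*Q/3)
(R + w(3, 4))² = (16 + ((⅓)*4 + (⅔)*3))² = (16 + (4/3 + 2))² = (16 + 10/3)² = (58/3)² = 3364/9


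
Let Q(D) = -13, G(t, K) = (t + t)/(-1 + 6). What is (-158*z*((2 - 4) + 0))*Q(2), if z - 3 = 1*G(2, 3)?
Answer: -78052/5 ≈ -15610.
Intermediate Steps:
G(t, K) = 2*t/5 (G(t, K) = (2*t)/5 = (2*t)*(⅕) = 2*t/5)
z = 19/5 (z = 3 + 1*((⅖)*2) = 3 + 1*(⅘) = 3 + ⅘ = 19/5 ≈ 3.8000)
(-158*z*((2 - 4) + 0))*Q(2) = -3002*((2 - 4) + 0)/5*(-13) = -3002*(-2 + 0)/5*(-13) = -3002*(-2)/5*(-13) = -158*(-38/5)*(-13) = (6004/5)*(-13) = -78052/5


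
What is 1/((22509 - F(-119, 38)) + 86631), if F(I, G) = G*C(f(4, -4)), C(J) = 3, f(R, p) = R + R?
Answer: 1/109026 ≈ 9.1721e-6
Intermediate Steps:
f(R, p) = 2*R
F(I, G) = 3*G (F(I, G) = G*3 = 3*G)
1/((22509 - F(-119, 38)) + 86631) = 1/((22509 - 3*38) + 86631) = 1/((22509 - 1*114) + 86631) = 1/((22509 - 114) + 86631) = 1/(22395 + 86631) = 1/109026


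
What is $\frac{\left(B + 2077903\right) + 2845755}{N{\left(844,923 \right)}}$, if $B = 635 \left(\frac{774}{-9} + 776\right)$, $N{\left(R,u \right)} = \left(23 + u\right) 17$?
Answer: $\frac{2680904}{8041} \approx 333.4$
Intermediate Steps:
$N{\left(R,u \right)} = 391 + 17 u$
$B = 438150$ ($B = 635 \left(774 \left(- \frac{1}{9}\right) + 776\right) = 635 \left(-86 + 776\right) = 635 \cdot 690 = 438150$)
$\frac{\left(B + 2077903\right) + 2845755}{N{\left(844,923 \right)}} = \frac{\left(438150 + 2077903\right) + 2845755}{391 + 17 \cdot 923} = \frac{2516053 + 2845755}{391 + 15691} = \frac{5361808}{16082} = 5361808 \cdot \frac{1}{16082} = \frac{2680904}{8041}$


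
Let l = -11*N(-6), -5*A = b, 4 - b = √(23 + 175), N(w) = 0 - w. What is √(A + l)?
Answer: √(-1670 + 15*√22)/5 ≈ 7.9991*I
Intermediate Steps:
N(w) = -w
b = 4 - 3*√22 (b = 4 - √(23 + 175) = 4 - √198 = 4 - 3*√22 ≈ -10.071)
A = -⅘ + 3*√22/5 (A = -(4 - 3*√22)/5 = -⅘ + 3*√22/5 ≈ 2.0142)
l = -66 (l = -(-11)*(-6) = -11*6 = -66)
√(A + l) = √((-⅘ + 3*√22/5) - 66) = √(-334/5 + 3*√22/5)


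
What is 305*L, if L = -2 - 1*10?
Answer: -3660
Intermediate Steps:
L = -12 (L = -2 - 10 = -12)
305*L = 305*(-12) = -3660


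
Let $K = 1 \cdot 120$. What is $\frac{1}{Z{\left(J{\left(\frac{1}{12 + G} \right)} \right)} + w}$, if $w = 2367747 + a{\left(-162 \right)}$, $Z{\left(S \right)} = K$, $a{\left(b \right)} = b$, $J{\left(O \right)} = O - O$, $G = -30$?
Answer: $\frac{1}{2367705} \approx 4.2235 \cdot 10^{-7}$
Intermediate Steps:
$J{\left(O \right)} = 0$
$K = 120$
$Z{\left(S \right)} = 120$
$w = 2367585$ ($w = 2367747 - 162 = 2367585$)
$\frac{1}{Z{\left(J{\left(\frac{1}{12 + G} \right)} \right)} + w} = \frac{1}{120 + 2367585} = \frac{1}{2367705}$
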